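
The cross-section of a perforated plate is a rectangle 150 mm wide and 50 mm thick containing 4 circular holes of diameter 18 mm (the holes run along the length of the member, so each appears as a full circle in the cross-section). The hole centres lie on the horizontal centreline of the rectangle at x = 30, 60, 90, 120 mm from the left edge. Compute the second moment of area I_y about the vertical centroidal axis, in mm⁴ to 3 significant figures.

Decompose the section into non-overlapping parts with the origin at the bottom-left of its bounding rectangle.
Plate: 150 × 50, A = 7 500 mm², x = 75 mm, Ī = 14 062 500 mm⁴.
Hole 1 (subtracted): ⌀18, A = 254.47 mm², x = 30 mm, Ī = 5 153 mm⁴.
Hole 2 (subtracted): ⌀18, A = 254.47 mm², x = 60 mm, Ī = 5 153 mm⁴.
Hole 3 (subtracted): ⌀18, A = 254.47 mm², x = 90 mm, Ī = 5 153 mm⁴.
Hole 4 (subtracted): ⌀18, A = 254.47 mm², x = 120 mm, Ī = 5 153 mm⁴.
By symmetry the centroid is at mid-width, x̄ = 75 mm.
Transfer each piece to the vertical centroidal axis using Ī + A·d² with d = x − 75:
  plate: d = 0 mm → contributes +14 062 500 mm⁴
  hole 1: d = -45 mm → contributes −520 453 mm⁴
  hole 2: d = -15 mm → contributes −62 409 mm⁴
  hole 3: d = 15 mm → contributes −62 409 mm⁴
  hole 4: d = 45 mm → contributes −520 453 mm⁴
Total I = 12 896 777 mm⁴.

I_y ≈ 1.29 × 10⁷ mm⁴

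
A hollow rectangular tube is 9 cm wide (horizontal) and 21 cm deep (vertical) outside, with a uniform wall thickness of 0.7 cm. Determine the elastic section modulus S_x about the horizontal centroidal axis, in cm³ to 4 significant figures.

Split into non-overlapping primitives; take the origin at the lower-left of the bounding box.
Outer rectangle: 9 × 21, A = 189 cm², y = 10.5 cm, Ī = 6945.75 cm⁴.
Inner void (subtracted): 7.6 × 19.6, A = 148.96 cm², y = 10.5 cm, Ī = 4768.71 cm⁴.
By symmetry the centroid is at mid-height, ȳ = 10.5 cm.
All pieces are centred on the horizontal centroidal axis, so I = ΣĪ (holes subtracted) = 2177.04 cm⁴.
Extreme fibre distance c = 10.5 cm; S = I/c = 207.338 cm³.

S_x ≈ 207.3 cm³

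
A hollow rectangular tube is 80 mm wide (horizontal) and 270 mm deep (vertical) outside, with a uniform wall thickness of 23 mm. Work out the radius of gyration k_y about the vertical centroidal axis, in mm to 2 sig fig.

k_y ≈ 28 mm

Decompose the section into non-overlapping parts with the origin at the bottom-left of its bounding rectangle.
Outer rectangle: 80 × 270, A = 21 600 mm², x = 40 mm, Ī = 11 520 000 mm⁴.
Inner void (subtracted): 34 × 224, A = 7 616 mm², x = 40 mm, Ī = 733 675 mm⁴.
By symmetry the centroid is at mid-width, x̄ = 40 mm.
All pieces are centred on the vertical centroidal axis, so I = ΣĪ (holes subtracted) = 10 786 325 mm⁴.
Radius of gyration: k = √(I/A) = √(10 786 325 / 13 984) = 27.77 mm.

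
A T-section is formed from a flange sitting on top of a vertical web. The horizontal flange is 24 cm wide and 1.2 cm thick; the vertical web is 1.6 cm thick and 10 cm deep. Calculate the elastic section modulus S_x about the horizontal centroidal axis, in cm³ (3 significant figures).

S_x ≈ 53.4 cm³

Decompose the section into non-overlapping parts with the origin at the bottom-left of its bounding rectangle.
Flange: 24 × 1.2, A = 28.8 cm², y = 10.6 cm, Ī = 3.456 cm⁴.
Web: 1.6 × 10, A = 16 cm², y = 5 cm, Ī = 133.33 cm⁴.
Centroid: ȳ = ΣA·y / ΣA = 8.6 cm.
Transfer each piece to the horizontal centroidal axis using Ī + A·d² with d = y − 8.6:
  flange: d = 2 cm → contributes +118.66 cm⁴
  web: d = -3.6 cm → contributes +340.69 cm⁴
Total I = 459.35 cm⁴.
Extreme fibre distance c = 8.6 cm; S = I/c = 53.413 cm³.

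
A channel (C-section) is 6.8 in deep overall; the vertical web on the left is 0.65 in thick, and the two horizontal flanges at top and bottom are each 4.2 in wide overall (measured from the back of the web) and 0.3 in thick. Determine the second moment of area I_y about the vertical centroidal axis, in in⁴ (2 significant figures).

Treat the section as a set of non-overlapping primitives; coordinates are from the bounding-box lower-left.
Web: 0.65 × 6.8, A = 4.42 in², x = 0.325 in, Ī = 0.1556 in⁴.
Top flange (beyond web): 3.55 × 0.3, A = 1.065 in², x = 2.425 in, Ī = 1.118 in⁴.
Bottom flange (beyond web): 3.55 × 0.3, A = 1.065 in², x = 2.425 in, Ī = 1.118 in⁴.
Centroid: x̄ = ΣA·x / ΣA = 1.008 in.
Transfer each piece to the vertical centroidal axis using Ī + A·d² with d = x − 1.008:
  web: d = -0.6829 in → contributes +2.217 in⁴
  top flange (beyond web): d = 1.417 in → contributes +3.257 in⁴
  bottom flange (beyond web): d = 1.417 in → contributes +3.257 in⁴
Total I = 8.731 in⁴.

I_y ≈ 8.7 in⁴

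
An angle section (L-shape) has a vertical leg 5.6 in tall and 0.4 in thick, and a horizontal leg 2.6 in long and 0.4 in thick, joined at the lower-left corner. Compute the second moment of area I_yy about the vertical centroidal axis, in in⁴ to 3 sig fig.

I_yy ≈ 1.45 in⁴

Split into non-overlapping primitives; take the origin at the lower-left of the bounding box.
Vertical leg: 0.4 × 5.6, A = 2.24 in², x = 0.2 in, Ī = 0.029867 in⁴.
Horizontal leg (remainder): 2.2 × 0.4, A = 0.88 in², x = 1.5 in, Ī = 0.35493 in⁴.
Centroid: x̄ = ΣA·x / ΣA = 0.56667 in.
Transfer each piece to the vertical centroidal axis using Ī + A·d² with d = x − 0.56667:
  vertical leg: d = -0.36667 in → contributes +0.33102 in⁴
  horizontal leg (remainder): d = 0.93333 in → contributes +1.1215 in⁴
Total I = 1.4525 in⁴.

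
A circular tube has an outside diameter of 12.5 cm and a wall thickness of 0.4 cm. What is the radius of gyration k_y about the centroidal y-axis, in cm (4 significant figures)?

Decompose the section into non-overlapping parts with the origin at the bottom-left of its bounding rectangle.
Outer circle: ⌀12.5, A = 122.718 cm², x = 6.25 cm, Ī = 1198.42 cm⁴.
Bore (subtracted): ⌀11.7, A = 107.513 cm², x = 6.25 cm, Ī = 919.842 cm⁴.
By symmetry the centroid is at mid-width, x̄ = 6.25 cm.
All pieces are centred on the centroidal y-axis, so I = ΣĪ (holes subtracted) = 278.58 cm⁴.
Radius of gyration: k = √(I/A) = √(278.58 / 15.2053) = 4.28033 cm.

k_y ≈ 4.280 cm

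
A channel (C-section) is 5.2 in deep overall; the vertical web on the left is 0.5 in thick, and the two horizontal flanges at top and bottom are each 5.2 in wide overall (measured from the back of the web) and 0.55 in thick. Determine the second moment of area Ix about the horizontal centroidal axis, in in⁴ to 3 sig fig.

Break the section into simple shapes (no overlaps), measuring from the bottom-left corner of the bounding box.
Web: 0.5 × 5.2, A = 2.6 in², y = 2.6 in, Ī = 5.8587 in⁴.
Top flange (beyond web): 4.7 × 0.55, A = 2.585 in², y = 4.925 in, Ī = 0.065164 in⁴.
Bottom flange (beyond web): 4.7 × 0.55, A = 2.585 in², y = 0.275 in, Ī = 0.065164 in⁴.
By symmetry the centroid is at mid-height, ȳ = 2.6 in.
Transfer each piece to the horizontal centroidal axis using Ī + A·d² with d = y − 2.6:
  web: d = 0 in → contributes +5.8587 in⁴
  top flange (beyond web): d = 2.325 in → contributes +14.039 in⁴
  bottom flange (beyond web): d = -2.325 in → contributes +14.039 in⁴
Total I = 33.936 in⁴.

Ix ≈ 33.9 in⁴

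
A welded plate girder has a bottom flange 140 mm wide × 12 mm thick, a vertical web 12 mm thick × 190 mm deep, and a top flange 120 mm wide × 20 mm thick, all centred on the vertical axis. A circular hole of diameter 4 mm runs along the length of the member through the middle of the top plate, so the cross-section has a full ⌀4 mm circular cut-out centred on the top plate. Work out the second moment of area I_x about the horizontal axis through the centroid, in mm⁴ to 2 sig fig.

I_x ≈ 4.9 × 10⁷ mm⁴

Treat the section as a set of non-overlapping primitives; coordinates are from the bounding-box lower-left.
Bottom plate: 140 × 12, A = 1 680 mm², y = 6 mm, Ī = 20 160 mm⁴.
Web plate: 12 × 190, A = 2 280 mm², y = 107 mm, Ī = 6 859 000 mm⁴.
Top plate: 120 × 20, A = 2 400 mm², y = 212 mm, Ī = 80 000 mm⁴.
Hole (subtracted): ⌀4, A = 12.57 mm², y = 212 mm, Ī = 12.57 mm⁴.
Centroid: ȳ = ΣA·y / ΣA = 119.8 mm.
Transfer each piece to the horizontal axis through the centroid using Ī + A·d² with d = y − 119.8:
  bottom plate: d = -113.8 mm → contributes +21 762 045 mm⁴
  web plate: d = -12.76 mm → contributes +7 230 291 mm⁴
  top plate: d = 92.24 mm → contributes +20 499 215 mm⁴
  hole: d = 92.24 mm → contributes −106 927 mm⁴
Total I = 49 384 624 mm⁴.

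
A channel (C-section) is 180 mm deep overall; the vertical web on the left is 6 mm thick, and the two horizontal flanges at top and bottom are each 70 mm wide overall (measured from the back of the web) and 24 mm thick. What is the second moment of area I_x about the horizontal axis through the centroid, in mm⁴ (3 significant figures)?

Treat the section as a set of non-overlapping primitives; coordinates are from the bounding-box lower-left.
Web: 6 × 180, A = 1 080 mm², y = 90 mm, Ī = 2 916 000 mm⁴.
Top flange (beyond web): 64 × 24, A = 1 536 mm², y = 168 mm, Ī = 73 728 mm⁴.
Bottom flange (beyond web): 64 × 24, A = 1 536 mm², y = 12 mm, Ī = 73 728 mm⁴.
By symmetry the centroid is at mid-height, ȳ = 90 mm.
Transfer each piece to the horizontal axis through the centroid using Ī + A·d² with d = y − 90:
  web: d = 0 mm → contributes +2 916 000 mm⁴
  top flange (beyond web): d = 78 mm → contributes +9 418 752 mm⁴
  bottom flange (beyond web): d = -78 mm → contributes +9 418 752 mm⁴
Total I = 21 753 504 mm⁴.

I_x ≈ 2.18 × 10⁷ mm⁴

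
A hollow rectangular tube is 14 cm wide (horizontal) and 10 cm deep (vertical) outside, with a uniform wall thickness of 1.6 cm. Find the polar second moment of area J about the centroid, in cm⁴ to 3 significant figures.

J ≈ 2460 cm⁴

Split into non-overlapping primitives; take the origin at the lower-left of the bounding box.
Outer rectangle: 14 × 10, A = 140 cm², y = 5 cm, Ī = 1166.7 cm⁴.
Inner void (subtracted): 10.8 × 6.8, A = 73.44 cm², y = 5 cm, Ī = 282.99 cm⁴.
By symmetry the centroid is at mid-height, ȳ = 5 cm.
All pieces are centred on the centroidal x-axis, so I = ΣĪ (holes subtracted) = 883.68 cm⁴.
Repeating about the centroidal y-axis gives I_y = 1572.8 cm⁴.
Polar second moment: J = I_x + I_y = 2456.5 cm⁴.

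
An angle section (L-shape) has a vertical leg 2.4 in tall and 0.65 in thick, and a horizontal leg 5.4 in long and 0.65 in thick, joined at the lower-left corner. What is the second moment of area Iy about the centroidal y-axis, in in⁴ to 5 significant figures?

Iy ≈ 13.415 in⁴

Decompose the section into non-overlapping parts with the origin at the bottom-left of its bounding rectangle.
Vertical leg: 0.65 × 2.4, A = 1.56 in², x = 0.325 in, Ī = 0.054925 in⁴.
Horizontal leg (remainder): 4.75 × 0.65, A = 3.0875 in², x = 3.025 in, Ī = 5.805143 in⁴.
Centroid: x̄ = ΣA·x / ΣA = 2.118706 in.
Transfer each piece to the centroidal y-axis using Ī + A·d² with d = x − 2.118706:
  vertical leg: d = -1.793706 in → contributes +5.074041 in⁴
  horizontal leg (remainder): d = 0.9062937 in → contributes +8.341118 in⁴
Total I = 13.41516 in⁴.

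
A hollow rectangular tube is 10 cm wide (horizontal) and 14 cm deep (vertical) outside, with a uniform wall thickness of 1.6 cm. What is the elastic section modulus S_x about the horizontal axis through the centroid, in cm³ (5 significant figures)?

S_x ≈ 224.69 cm³

Break the section into simple shapes (no overlaps), measuring from the bottom-left corner of the bounding box.
Outer rectangle: 10 × 14, A = 140 cm², y = 7 cm, Ī = 2286.667 cm⁴.
Inner void (subtracted): 6.8 × 10.8, A = 73.44 cm², y = 7 cm, Ī = 713.8368 cm⁴.
By symmetry the centroid is at mid-height, ȳ = 7 cm.
All pieces are centred on the horizontal axis through the centroid, so I = ΣĪ (holes subtracted) = 1572.83 cm⁴.
Extreme fibre distance c = 7 cm; S = I/c = 224.69 cm³.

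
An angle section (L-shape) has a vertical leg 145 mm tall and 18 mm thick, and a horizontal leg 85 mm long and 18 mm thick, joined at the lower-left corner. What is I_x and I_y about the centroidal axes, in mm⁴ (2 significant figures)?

I_x ≈ 7.9 × 10⁶ mm⁴, I_y ≈ 2.0 × 10⁶ mm⁴

Decompose the section into non-overlapping parts with the origin at the bottom-left of its bounding rectangle.
Vertical leg: 18 × 145, A = 2 610 mm², y = 72.5 mm, Ī = 4 572 938 mm⁴.
Horizontal leg (remainder): 67 × 18, A = 1 206 mm², y = 9 mm, Ī = 32 562 mm⁴.
Centroid: ȳ = ΣA·y / ΣA = 52.43 mm.
Transfer each piece to the centroidal x-axis using Ī + A·d² with d = y − 52.43:
  vertical leg: d = 20.07 mm → contributes +5 624 090 mm⁴
  horizontal leg (remainder): d = -43.43 mm → contributes +2 307 445 mm⁴
Total I = 7 931 535 mm⁴.
For the y-axis: x̄ = 22.43 mm.
Repeating about the centroidal y-axis gives I_y = 2 011 515 mm⁴.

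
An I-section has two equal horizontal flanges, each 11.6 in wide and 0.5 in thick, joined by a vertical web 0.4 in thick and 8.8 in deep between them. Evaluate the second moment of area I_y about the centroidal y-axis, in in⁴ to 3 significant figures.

I_y ≈ 130 in⁴

Decompose the section into non-overlapping parts with the origin at the bottom-left of its bounding rectangle.
Bottom flange: 11.6 × 0.5, A = 5.8 in², x = 5.8 in, Ī = 65.037 in⁴.
Web: 0.4 × 8.8, A = 3.52 in², x = 5.8 in, Ī = 0.046933 in⁴.
Top flange: 11.6 × 0.5, A = 5.8 in², x = 5.8 in, Ī = 65.037 in⁴.
By symmetry the centroid is at mid-width, x̄ = 5.8 in.
All pieces are centred on the centroidal y-axis, so I = ΣĪ = 130.12 in⁴.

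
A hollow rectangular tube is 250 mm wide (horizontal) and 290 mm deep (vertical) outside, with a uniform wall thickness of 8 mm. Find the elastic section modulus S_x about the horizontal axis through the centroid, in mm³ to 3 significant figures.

S_x ≈ 7.38 × 10⁵ mm³

Break the section into simple shapes (no overlaps), measuring from the bottom-left corner of the bounding box.
Outer rectangle: 250 × 290, A = 72 500 mm², y = 145 mm, Ī = 508 104 167 mm⁴.
Inner void (subtracted): 234 × 274, A = 64 116 mm², y = 145 mm, Ī = 401 131 068 mm⁴.
By symmetry the centroid is at mid-height, ȳ = 145 mm.
All pieces are centred on the horizontal axis through the centroid, so I = ΣĪ (holes subtracted) = 106 973 099 mm⁴.
Extreme fibre distance c = 145 mm; S = I/c = 737 746 mm³.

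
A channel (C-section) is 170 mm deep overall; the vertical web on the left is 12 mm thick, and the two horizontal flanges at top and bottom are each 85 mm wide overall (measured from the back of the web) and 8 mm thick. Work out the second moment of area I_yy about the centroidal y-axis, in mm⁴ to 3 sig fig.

I_yy ≈ 1.88 × 10⁶ mm⁴

Decompose the section into non-overlapping parts with the origin at the bottom-left of its bounding rectangle.
Web: 12 × 170, A = 2 040 mm², x = 6 mm, Ī = 24 480 mm⁴.
Top flange (beyond web): 73 × 8, A = 584 mm², x = 48.5 mm, Ī = 259 345 mm⁴.
Bottom flange (beyond web): 73 × 8, A = 584 mm², x = 48.5 mm, Ī = 259 345 mm⁴.
Centroid: x̄ = ΣA·x / ΣA = 21.474 mm.
Transfer each piece to the centroidal y-axis using Ī + A·d² with d = x − 21.474:
  web: d = -15.474 mm → contributes +512 935 mm⁴
  top flange (beyond web): d = 27.026 mm → contributes +685 907 mm⁴
  bottom flange (beyond web): d = 27.026 mm → contributes +685 907 mm⁴
Total I = 1 884 749 mm⁴.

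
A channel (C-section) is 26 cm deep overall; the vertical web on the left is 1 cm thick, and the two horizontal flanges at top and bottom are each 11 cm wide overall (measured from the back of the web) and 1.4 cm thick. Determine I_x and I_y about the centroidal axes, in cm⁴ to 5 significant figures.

Treat the section as a set of non-overlapping primitives; coordinates are from the bounding-box lower-left.
Web: 1 × 26, A = 26 cm², y = 13 cm, Ī = 1464.667 cm⁴.
Top flange (beyond web): 10 × 1.4, A = 14 cm², y = 25.3 cm, Ī = 2.286667 cm⁴.
Bottom flange (beyond web): 10 × 1.4, A = 14 cm², y = 0.7 cm, Ī = 2.286667 cm⁴.
By symmetry the centroid is at mid-height, ȳ = 13 cm.
Transfer each piece to the centroidal x-axis using Ī + A·d² with d = y − 13:
  web: d = 0 cm → contributes +1464.667 cm⁴
  top flange (beyond web): d = 12.3 cm → contributes +2120.347 cm⁴
  bottom flange (beyond web): d = -12.3 cm → contributes +2120.347 cm⁴
Total I = 5705.36 cm⁴.
For the y-axis: x̄ = 3.351852 cm.
Repeating about the centroidal y-axis gives I_y = 643.3148 cm⁴.

I_x ≈ 5705.4 cm⁴, I_y ≈ 643.31 cm⁴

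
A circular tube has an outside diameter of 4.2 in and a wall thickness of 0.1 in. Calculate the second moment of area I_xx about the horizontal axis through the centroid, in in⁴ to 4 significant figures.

I_xx ≈ 2.708 in⁴

Decompose the section into non-overlapping parts with the origin at the bottom-left of its bounding rectangle.
Outer circle: ⌀4.2, A = 13.8544 in², y = 2.1 in, Ī = 15.2745 in⁴.
Bore (subtracted): ⌀4, A = 12.5664 in², y = 2.1 in, Ī = 12.5664 in⁴.
By symmetry the centroid is at mid-height, ȳ = 2.1 in.
All pieces are centred on the horizontal axis through the centroid, so I = ΣĪ (holes subtracted) = 2.70813 in⁴.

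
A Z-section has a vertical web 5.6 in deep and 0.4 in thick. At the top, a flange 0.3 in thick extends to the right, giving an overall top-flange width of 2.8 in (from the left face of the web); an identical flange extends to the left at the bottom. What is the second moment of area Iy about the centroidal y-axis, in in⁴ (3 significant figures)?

Iy ≈ 3.54 in⁴

Treat the section as a set of non-overlapping primitives; coordinates are from the bounding-box lower-left.
Web: 0.4 × 5.6, A = 2.24 in², x = 2.6 in, Ī = 0.029867 in⁴.
Top flange (beyond web): 2.4 × 0.3, A = 0.72 in², x = 4 in, Ī = 0.3456 in⁴.
Bottom flange (beyond web): 2.4 × 0.3, A = 0.72 in², x = 1.2 in, Ī = 0.3456 in⁴.
Centroid: x̄ = ΣA·x / ΣA = 2.6 in.
Transfer each piece to the centroidal y-axis using Ī + A·d² with d = x − 2.6:
  web: d = 0 in → contributes +0.029867 in⁴
  top flange (beyond web): d = 1.4 in → contributes +1.7568 in⁴
  bottom flange (beyond web): d = -1.4 in → contributes +1.7568 in⁴
Total I = 3.5435 in⁴.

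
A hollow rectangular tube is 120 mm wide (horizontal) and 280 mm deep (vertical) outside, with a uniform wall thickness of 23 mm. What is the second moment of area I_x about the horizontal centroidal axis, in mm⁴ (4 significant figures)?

I_x ≈ 1.405 × 10⁸ mm⁴

Break the section into simple shapes (no overlaps), measuring from the bottom-left corner of the bounding box.
Outer rectangle: 120 × 280, A = 33 600 mm², y = 140 mm, Ī = 219 520 000 mm⁴.
Inner void (subtracted): 74 × 234, A = 17 316 mm², y = 140 mm, Ī = 79 012 908 mm⁴.
By symmetry the centroid is at mid-height, ȳ = 140 mm.
All pieces are centred on the horizontal centroidal axis, so I = ΣĪ (holes subtracted) = 140 507 092 mm⁴.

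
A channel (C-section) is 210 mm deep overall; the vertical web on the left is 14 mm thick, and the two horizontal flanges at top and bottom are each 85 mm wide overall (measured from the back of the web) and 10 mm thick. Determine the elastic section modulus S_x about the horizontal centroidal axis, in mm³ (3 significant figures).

S_x ≈ 2.38 × 10⁵ mm³

Treat the section as a set of non-overlapping primitives; coordinates are from the bounding-box lower-left.
Web: 14 × 210, A = 2 940 mm², y = 105 mm, Ī = 10 804 500 mm⁴.
Top flange (beyond web): 71 × 10, A = 710 mm², y = 205 mm, Ī = 5916.7 mm⁴.
Bottom flange (beyond web): 71 × 10, A = 710 mm², y = 5 mm, Ī = 5916.7 mm⁴.
By symmetry the centroid is at mid-height, ȳ = 105 mm.
Transfer each piece to the horizontal centroidal axis using Ī + A·d² with d = y − 105:
  web: d = 0 mm → contributes +10 804 500 mm⁴
  top flange (beyond web): d = 100 mm → contributes +7 105 917 mm⁴
  bottom flange (beyond web): d = -100 mm → contributes +7 105 917 mm⁴
Total I = 25 016 333 mm⁴.
Extreme fibre distance c = 105 mm; S = I/c = 238 251 mm³.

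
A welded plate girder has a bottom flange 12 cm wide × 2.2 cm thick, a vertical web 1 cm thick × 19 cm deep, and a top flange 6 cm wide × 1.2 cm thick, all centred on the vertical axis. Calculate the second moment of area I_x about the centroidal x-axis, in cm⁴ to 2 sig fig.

I_x ≈ 3500 cm⁴

Treat the section as a set of non-overlapping primitives; coordinates are from the bounding-box lower-left.
Bottom plate: 12 × 2.2, A = 26.4 cm², y = 1.1 cm, Ī = 10.65 cm⁴.
Web plate: 1 × 19, A = 19 cm², y = 11.7 cm, Ī = 571.6 cm⁴.
Top plate: 6 × 1.2, A = 7.2 cm², y = 21.8 cm, Ī = 0.864 cm⁴.
Centroid: ȳ = ΣA·y / ΣA = 7.762 cm.
Transfer each piece to the centroidal x-axis using Ī + A·d² with d = y − 7.762:
  bottom plate: d = -6.662 cm → contributes +1 182 cm⁴
  web plate: d = 3.938 cm → contributes +866.2 cm⁴
  top plate: d = 14.04 cm → contributes +1 420 cm⁴
Total I = 3 468 cm⁴.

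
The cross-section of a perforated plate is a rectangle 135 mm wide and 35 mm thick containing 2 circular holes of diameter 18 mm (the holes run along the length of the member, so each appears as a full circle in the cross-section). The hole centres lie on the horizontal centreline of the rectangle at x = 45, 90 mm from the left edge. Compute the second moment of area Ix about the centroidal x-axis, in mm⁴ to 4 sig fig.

Treat the section as a set of non-overlapping primitives; coordinates are from the bounding-box lower-left.
Plate: 135 × 35, A = 4 725 mm², y = 17.5 mm, Ī = 482 344 mm⁴.
Hole 1 (subtracted): ⌀18, A = 254.469 mm², y = 17.5 mm, Ī = 5 153 mm⁴.
Hole 2 (subtracted): ⌀18, A = 254.469 mm², y = 17.5 mm, Ī = 5 153 mm⁴.
By symmetry the centroid is at mid-height, ȳ = 17.5 mm.
All pieces are centred on the centroidal x-axis, so I = ΣĪ (holes subtracted) = 472 038 mm⁴.

Ix ≈ 4.720 × 10⁵ mm⁴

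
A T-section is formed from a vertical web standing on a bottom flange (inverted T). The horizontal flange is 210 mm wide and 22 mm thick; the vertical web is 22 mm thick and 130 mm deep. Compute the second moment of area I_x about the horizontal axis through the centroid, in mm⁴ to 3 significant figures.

Decompose the section into non-overlapping parts with the origin at the bottom-left of its bounding rectangle.
Flange: 210 × 22, A = 4 620 mm², y = 11 mm, Ī = 186 340 mm⁴.
Web: 22 × 130, A = 2 860 mm², y = 87 mm, Ī = 4 027 833 mm⁴.
Centroid: ȳ = ΣA·y / ΣA = 40.059 mm.
Transfer each piece to the horizontal axis through the centroid using Ī + A·d² with d = y − 40.059:
  flange: d = -29.059 mm → contributes +4 087 538 mm⁴
  web: d = 46.941 mm → contributes +10 329 769 mm⁴
Total I = 14 417 307 mm⁴.

I_x ≈ 1.44 × 10⁷ mm⁴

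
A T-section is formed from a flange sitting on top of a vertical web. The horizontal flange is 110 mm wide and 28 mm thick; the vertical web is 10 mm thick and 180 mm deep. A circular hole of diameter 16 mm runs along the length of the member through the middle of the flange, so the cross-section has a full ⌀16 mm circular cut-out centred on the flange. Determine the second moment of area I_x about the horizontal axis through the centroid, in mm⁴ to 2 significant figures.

Break the section into simple shapes (no overlaps), measuring from the bottom-left corner of the bounding box.
Flange: 110 × 28, A = 3 080 mm², y = 194 mm, Ī = 201 227 mm⁴.
Web: 10 × 180, A = 1 800 mm², y = 90 mm, Ī = 4 860 000 mm⁴.
Hole (subtracted): ⌀16, A = 201.1 mm², y = 194 mm, Ī = 3 217 mm⁴.
Centroid: ȳ = ΣA·y / ΣA = 154 mm.
Transfer each piece to the horizontal axis through the centroid using Ī + A·d² with d = y − 154:
  flange: d = 40.01 mm → contributes +5 131 464 mm⁴
  web: d = -63.99 mm → contributes +12 230 708 mm⁴
  hole: d = 40.01 mm → contributes −325 062 mm⁴
Total I = 17 037 110 mm⁴.

I_x ≈ 1.7 × 10⁷ mm⁴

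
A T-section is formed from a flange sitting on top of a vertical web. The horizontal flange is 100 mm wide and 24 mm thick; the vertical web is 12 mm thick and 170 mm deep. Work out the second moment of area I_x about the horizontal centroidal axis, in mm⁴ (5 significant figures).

I_x ≈ 1.5404 × 10⁷ mm⁴

Decompose the section into non-overlapping parts with the origin at the bottom-left of its bounding rectangle.
Flange: 100 × 24, A = 2 400 mm², y = 182 mm, Ī = 115 200 mm⁴.
Web: 12 × 170, A = 2 040 mm², y = 85 mm, Ī = 4 913 000 mm⁴.
Centroid: ȳ = ΣA·y / ΣA = 137.4324 mm.
Transfer each piece to the horizontal centroidal axis using Ī + A·d² with d = y − 137.4324:
  flange: d = 44.56757 mm → contributes +4 882 243 mm⁴
  web: d = -52.43243 mm → contributes +10 521 286 mm⁴
Total I = 15 403 530 mm⁴.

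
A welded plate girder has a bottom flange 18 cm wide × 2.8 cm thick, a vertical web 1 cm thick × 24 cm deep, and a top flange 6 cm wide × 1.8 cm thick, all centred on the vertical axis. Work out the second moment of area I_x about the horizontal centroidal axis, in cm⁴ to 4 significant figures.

I_x ≈ 8662 cm⁴

Break the section into simple shapes (no overlaps), measuring from the bottom-left corner of the bounding box.
Bottom plate: 18 × 2.8, A = 50.4 cm², y = 1.4 cm, Ī = 32.928 cm⁴.
Web plate: 1 × 24, A = 24 cm², y = 14.8 cm, Ī = 1 152 cm⁴.
Top plate: 6 × 1.8, A = 10.8 cm², y = 27.7 cm, Ī = 2.916 cm⁴.
Centroid: ȳ = ΣA·y / ΣA = 8.50845 cm.
Transfer each piece to the horizontal centroidal axis using Ī + A·d² with d = y − 8.50845:
  bottom plate: d = -7.10845 cm → contributes +2579.64 cm⁴
  web plate: d = 6.29155 cm → contributes +2102.01 cm⁴
  top plate: d = 19.1915 cm → contributes +3980.72 cm⁴
Total I = 8662.37 cm⁴.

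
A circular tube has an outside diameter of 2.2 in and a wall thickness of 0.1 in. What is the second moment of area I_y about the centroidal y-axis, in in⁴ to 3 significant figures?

I_y ≈ 0.365 in⁴

Split into non-overlapping primitives; take the origin at the lower-left of the bounding box.
Outer circle: ⌀2.2, A = 3.8013 in², x = 1.1 in, Ī = 1.1499 in⁴.
Bore (subtracted): ⌀2, A = 3.1416 in², x = 1.1 in, Ī = 0.7854 in⁴.
By symmetry the centroid is at mid-width, x̄ = 1.1 in.
All pieces are centred on the centroidal y-axis, so I = ΣĪ (holes subtracted) = 0.3645 in⁴.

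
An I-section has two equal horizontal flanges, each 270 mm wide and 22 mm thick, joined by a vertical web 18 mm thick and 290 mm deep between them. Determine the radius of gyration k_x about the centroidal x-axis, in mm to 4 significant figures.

Break the section into simple shapes (no overlaps), measuring from the bottom-left corner of the bounding box.
Bottom flange: 270 × 22, A = 5 940 mm², y = 11 mm, Ī = 239 580 mm⁴.
Web: 18 × 290, A = 5 220 mm², y = 167 mm, Ī = 36 583 500 mm⁴.
Top flange: 270 × 22, A = 5 940 mm², y = 323 mm, Ī = 239 580 mm⁴.
By symmetry the centroid is at mid-height, ȳ = 167 mm.
Transfer each piece to the centroidal x-axis using Ī + A·d² with d = y − 167:
  bottom flange: d = -156 mm → contributes +144 795 420 mm⁴
  web: d = 0 mm → contributes +36 583 500 mm⁴
  top flange: d = 156 mm → contributes +144 795 420 mm⁴
Total I = 326 174 340 mm⁴.
Radius of gyration: k = √(I/A) = √(326 174 340 / 17 100) = 138.111 mm.

k_x ≈ 138.1 mm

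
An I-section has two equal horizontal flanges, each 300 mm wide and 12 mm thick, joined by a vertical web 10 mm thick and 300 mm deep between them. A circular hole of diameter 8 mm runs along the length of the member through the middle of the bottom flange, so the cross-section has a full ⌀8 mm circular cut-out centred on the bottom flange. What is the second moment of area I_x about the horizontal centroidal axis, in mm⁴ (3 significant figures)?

I_x ≈ 1.97 × 10⁸ mm⁴

Split into non-overlapping primitives; take the origin at the lower-left of the bounding box.
Bottom flange: 300 × 12, A = 3 600 mm², y = 6 mm, Ī = 43 200 mm⁴.
Web: 10 × 300, A = 3 000 mm², y = 162 mm, Ī = 22 500 000 mm⁴.
Top flange: 300 × 12, A = 3 600 mm², y = 318 mm, Ī = 43 200 mm⁴.
Hole (subtracted): ⌀8, A = 50.265 mm², y = 6 mm, Ī = 201.06 mm⁴.
Centroid: ȳ = ΣA·y / ΣA = 162.77 mm.
Transfer each piece to the horizontal centroidal axis using Ī + A·d² with d = y − 162.77:
  bottom flange: d = -156.77 mm → contributes +88 522 703 mm⁴
  web: d = -0.77257 mm → contributes +22 501 791 mm⁴
  top flange: d = 155.23 mm → contributes +86 787 194 mm⁴
  hole: d = -156.77 mm → contributes −1 235 608 mm⁴
Total I = 196 576 080 mm⁴.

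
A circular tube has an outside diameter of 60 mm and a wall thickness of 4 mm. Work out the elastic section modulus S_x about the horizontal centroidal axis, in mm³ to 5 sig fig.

S_x ≈ 9242.1 mm³

Break the section into simple shapes (no overlaps), measuring from the bottom-left corner of the bounding box.
Outer circle: ⌀60, A = 2827.433 mm², y = 30 mm, Ī = 636172.5 mm⁴.
Bore (subtracted): ⌀52, A = 2123.717 mm², y = 30 mm, Ī = 358908.1 mm⁴.
By symmetry the centroid is at mid-height, ȳ = 30 mm.
All pieces are centred on the horizontal centroidal axis, so I = ΣĪ (holes subtracted) = 277264.4 mm⁴.
Extreme fibre distance c = 30 mm; S = I/c = 9242.147 mm³.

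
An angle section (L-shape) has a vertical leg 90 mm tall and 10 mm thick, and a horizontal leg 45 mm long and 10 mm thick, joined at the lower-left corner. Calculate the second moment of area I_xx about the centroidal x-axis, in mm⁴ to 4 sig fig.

I_xx ≈ 1.014 × 10⁶ mm⁴

Decompose the section into non-overlapping parts with the origin at the bottom-left of its bounding rectangle.
Vertical leg: 10 × 90, A = 900 mm², y = 45 mm, Ī = 607 500 mm⁴.
Horizontal leg (remainder): 35 × 10, A = 350 mm², y = 5 mm, Ī = 2916.67 mm⁴.
Centroid: ȳ = ΣA·y / ΣA = 33.8 mm.
Transfer each piece to the centroidal x-axis using Ī + A·d² with d = y − 33.8:
  vertical leg: d = 11.2 mm → contributes +720 396 mm⁴
  horizontal leg (remainder): d = -28.8 mm → contributes +293 221 mm⁴
Total I = 1 013 617 mm⁴.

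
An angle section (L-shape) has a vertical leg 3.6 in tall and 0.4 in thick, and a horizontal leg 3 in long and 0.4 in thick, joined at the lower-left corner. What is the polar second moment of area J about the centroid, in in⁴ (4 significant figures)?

J ≈ 5.079 in⁴

Split into non-overlapping primitives; take the origin at the lower-left of the bounding box.
Vertical leg: 0.4 × 3.6, A = 1.44 in², y = 1.8 in, Ī = 1.5552 in⁴.
Horizontal leg (remainder): 2.6 × 0.4, A = 1.04 in², y = 0.2 in, Ī = 0.0138667 in⁴.
Centroid: ȳ = ΣA·y / ΣA = 1.12903 in.
Transfer each piece to the centroidal x-axis using Ī + A·d² with d = y − 1.12903:
  vertical leg: d = 0.670968 in → contributes +2.20348 in⁴
  horizontal leg (remainder): d = -0.929032 in → contributes +0.911492 in⁴
Total I = 3.11498 in⁴.
For the y-axis: x̄ = 0.829032 in.
Repeating about the centroidal y-axis gives I_y = 1.96378 in⁴.
Polar second moment: J = I_x + I_y = 5.07875 in⁴.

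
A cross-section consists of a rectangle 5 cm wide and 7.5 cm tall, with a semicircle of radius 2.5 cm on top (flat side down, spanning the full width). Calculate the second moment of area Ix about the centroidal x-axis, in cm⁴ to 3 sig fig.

Ix ≈ 360 cm⁴

Break the section into simple shapes (no overlaps), measuring from the bottom-left corner of the bounding box.
Rectangular body: 5 × 7.5, A = 37.5 cm², y = 3.75 cm, Ī = 175.78 cm⁴.
Semicircular cap: semicircle r = 2.5, A = 9.8175 cm², y = 8.561 cm, Ī = 4.2874 cm⁴.
Centroid: ȳ = ΣA·y / ΣA = 4.7482 cm.
Transfer each piece to the centroidal x-axis using Ī + A·d² with d = y − 4.7482:
  rectangular body: d = -0.9982 cm → contributes +213.15 cm⁴
  semicircular cap: d = 3.8128 cm → contributes +147.01 cm⁴
Total I = 360.16 cm⁴.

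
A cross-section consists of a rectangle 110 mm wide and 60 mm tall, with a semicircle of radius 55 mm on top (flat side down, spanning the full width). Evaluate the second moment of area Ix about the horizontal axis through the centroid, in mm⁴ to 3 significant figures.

Ix ≈ 1.08 × 10⁷ mm⁴

Split into non-overlapping primitives; take the origin at the lower-left of the bounding box.
Rectangular body: 110 × 60, A = 6 600 mm², y = 30 mm, Ī = 1 980 000 mm⁴.
Semicircular cap: semicircle r = 55, A = 4751.7 mm², y = 83.343 mm, Ī = 1 004 345 mm⁴.
Centroid: ȳ = ΣA·y / ΣA = 52.329 mm.
Transfer each piece to the horizontal axis through the centroid using Ī + A·d² with d = y − 52.329:
  rectangular body: d = -22.329 mm → contributes +5 270 532 mm⁴
  semicircular cap: d = 31.014 mm → contributes +5 574 857 mm⁴
Total I = 10 845 389 mm⁴.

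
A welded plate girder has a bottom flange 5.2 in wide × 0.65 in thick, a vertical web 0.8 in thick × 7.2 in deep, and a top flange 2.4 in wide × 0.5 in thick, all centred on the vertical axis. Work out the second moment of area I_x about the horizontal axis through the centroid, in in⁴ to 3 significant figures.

I_x ≈ 87.7 in⁴

Split into non-overlapping primitives; take the origin at the lower-left of the bounding box.
Bottom plate: 5.2 × 0.65, A = 3.38 in², y = 0.325 in, Ī = 0.119 in⁴.
Web plate: 0.8 × 7.2, A = 5.76 in², y = 4.25 in, Ī = 24.883 in⁴.
Top plate: 2.4 × 0.5, A = 1.2 in², y = 8.1 in, Ī = 0.025 in⁴.
Centroid: ȳ = ΣA·y / ΣA = 3.4138 in.
Transfer each piece to the horizontal axis through the centroid using Ī + A·d² with d = y − 3.4138:
  bottom plate: d = -3.0888 in → contributes +32.366 in⁴
  web plate: d = 0.83622 in → contributes +28.911 in⁴
  top plate: d = 4.6862 in → contributes +26.378 in⁴
Total I = 87.655 in⁴.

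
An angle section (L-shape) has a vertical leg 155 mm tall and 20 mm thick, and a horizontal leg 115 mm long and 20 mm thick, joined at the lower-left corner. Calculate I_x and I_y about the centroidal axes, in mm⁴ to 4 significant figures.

I_x ≈ 1.164 × 10⁷ mm⁴, I_y ≈ 5.427 × 10⁶ mm⁴

Decompose the section into non-overlapping parts with the origin at the bottom-left of its bounding rectangle.
Vertical leg: 20 × 155, A = 3 100 mm², y = 77.5 mm, Ī = 6 206 458 mm⁴.
Horizontal leg (remainder): 95 × 20, A = 1 900 mm², y = 10 mm, Ī = 63333.3 mm⁴.
Centroid: ȳ = ΣA·y / ΣA = 51.85 mm.
Transfer each piece to the centroidal x-axis using Ī + A·d² with d = y − 51.85:
  vertical leg: d = 25.65 mm → contributes +8 246 018 mm⁴
  horizontal leg (remainder): d = -41.85 mm → contributes +3 391 036 mm⁴
Total I = 11 637 054 mm⁴.
For the y-axis: x̄ = 31.85 mm.
Repeating about the centroidal y-axis gives I_y = 5 427 054 mm⁴.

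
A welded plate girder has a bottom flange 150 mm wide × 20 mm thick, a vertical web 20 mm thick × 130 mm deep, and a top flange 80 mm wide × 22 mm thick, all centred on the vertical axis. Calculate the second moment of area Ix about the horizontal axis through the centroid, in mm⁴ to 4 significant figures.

Ix ≈ 2.974 × 10⁷ mm⁴

Split into non-overlapping primitives; take the origin at the lower-left of the bounding box.
Bottom plate: 150 × 20, A = 3 000 mm², y = 10 mm, Ī = 100 000 mm⁴.
Web plate: 20 × 130, A = 2 600 mm², y = 85 mm, Ī = 3 661 667 mm⁴.
Top plate: 80 × 22, A = 1 760 mm², y = 161 mm, Ī = 70986.7 mm⁴.
Centroid: ȳ = ΣA·y / ΣA = 72.6033 mm.
Transfer each piece to the horizontal axis through the centroid using Ī + A·d² with d = y − 72.6033:
  bottom plate: d = -62.6033 mm → contributes +11 857 505 mm⁴
  web plate: d = 12.3967 mm → contributes +4 061 232 mm⁴
  top plate: d = 88.3967 mm → contributes +13 823 598 mm⁴
Total I = 29 742 335 mm⁴.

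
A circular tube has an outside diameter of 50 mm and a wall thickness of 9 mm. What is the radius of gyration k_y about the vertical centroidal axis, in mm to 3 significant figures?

k_y ≈ 14.8 mm

Treat the section as a set of non-overlapping primitives; coordinates are from the bounding-box lower-left.
Outer circle: ⌀50, A = 1963.5 mm², x = 25 mm, Ī = 306 796 mm⁴.
Bore (subtracted): ⌀32, A = 804.25 mm², x = 25 mm, Ī = 51 472 mm⁴.
By symmetry the centroid is at mid-width, x̄ = 25 mm.
All pieces are centred on the vertical centroidal axis, so I = ΣĪ (holes subtracted) = 255 324 mm⁴.
Radius of gyration: k = √(I/A) = √(255 324 / 1159.2) = 14.841 mm.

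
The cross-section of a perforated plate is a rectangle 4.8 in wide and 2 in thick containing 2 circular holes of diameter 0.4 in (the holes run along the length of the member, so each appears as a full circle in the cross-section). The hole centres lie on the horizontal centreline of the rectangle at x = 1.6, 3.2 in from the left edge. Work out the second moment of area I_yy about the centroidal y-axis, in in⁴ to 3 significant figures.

Treat the section as a set of non-overlapping primitives; coordinates are from the bounding-box lower-left.
Plate: 4.8 × 2, A = 9.6 in², x = 2.4 in, Ī = 18.432 in⁴.
Hole 1 (subtracted): ⌀0.4, A = 0.12566 in², x = 1.6 in, Ī = 0.0012566 in⁴.
Hole 2 (subtracted): ⌀0.4, A = 0.12566 in², x = 3.2 in, Ī = 0.0012566 in⁴.
By symmetry the centroid is at mid-width, x̄ = 2.4 in.
Transfer each piece to the centroidal y-axis using Ī + A·d² with d = x − 2.4:
  plate: d = 0 in → contributes +18.432 in⁴
  hole 1: d = -0.8 in → contributes −0.081681 in⁴
  hole 2: d = 0.8 in → contributes −0.081681 in⁴
Total I = 18.269 in⁴.

I_yy ≈ 18.3 in⁴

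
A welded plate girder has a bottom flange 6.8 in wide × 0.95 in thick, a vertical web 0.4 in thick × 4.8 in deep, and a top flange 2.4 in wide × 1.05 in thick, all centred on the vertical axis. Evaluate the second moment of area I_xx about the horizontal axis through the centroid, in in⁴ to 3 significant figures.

I_xx ≈ 67.8 in⁴

Treat the section as a set of non-overlapping primitives; coordinates are from the bounding-box lower-left.
Bottom plate: 6.8 × 0.95, A = 6.46 in², y = 0.475 in, Ī = 0.48585 in⁴.
Web plate: 0.4 × 4.8, A = 1.92 in², y = 3.35 in, Ī = 3.6864 in⁴.
Top plate: 2.4 × 1.05, A = 2.52 in², y = 6.275 in, Ī = 0.23153 in⁴.
Centroid: ȳ = ΣA·y / ΣA = 2.3223 in.
Transfer each piece to the horizontal axis through the centroid using Ī + A·d² with d = y − 2.3223:
  bottom plate: d = -1.8473 in → contributes +22.532 in⁴
  web plate: d = 1.0277 in → contributes +5.7141 in⁴
  top plate: d = 3.9527 in → contributes +39.603 in⁴
Total I = 67.849 in⁴.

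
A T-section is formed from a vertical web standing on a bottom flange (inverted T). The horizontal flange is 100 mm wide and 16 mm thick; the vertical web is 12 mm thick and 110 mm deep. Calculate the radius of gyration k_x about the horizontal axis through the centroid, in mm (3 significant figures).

Treat the section as a set of non-overlapping primitives; coordinates are from the bounding-box lower-left.
Flange: 100 × 16, A = 1 600 mm², y = 8 mm, Ī = 34 133 mm⁴.
Web: 12 × 110, A = 1 320 mm², y = 71 mm, Ī = 1 331 000 mm⁴.
Centroid: ȳ = ΣA·y / ΣA = 36.479 mm.
Transfer each piece to the horizontal axis through the centroid using Ī + A·d² with d = y − 36.479:
  flange: d = -28.479 mm → contributes +1 331 860 mm⁴
  web: d = 34.521 mm → contributes +2 904 002 mm⁴
Total I = 4 235 862 mm⁴.
Radius of gyration: k = √(I/A) = √(4 235 862 / 2 920) = 38.087 mm.

k_x ≈ 38.1 mm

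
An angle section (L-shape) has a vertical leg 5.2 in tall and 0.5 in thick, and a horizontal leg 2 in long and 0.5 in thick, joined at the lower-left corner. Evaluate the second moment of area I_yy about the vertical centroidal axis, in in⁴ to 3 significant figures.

Split into non-overlapping primitives; take the origin at the lower-left of the bounding box.
Vertical leg: 0.5 × 5.2, A = 2.6 in², x = 0.25 in, Ī = 0.054167 in⁴.
Horizontal leg (remainder): 1.5 × 0.5, A = 0.75 in², x = 1.25 in, Ī = 0.14063 in⁴.
Centroid: x̄ = ΣA·x / ΣA = 0.47388 in.
Transfer each piece to the vertical centroidal axis using Ī + A·d² with d = x − 0.47388:
  vertical leg: d = -0.22388 in → contributes +0.18449 in⁴
  horizontal leg (remainder): d = 0.77612 in → contributes +0.5924 in⁴
Total I = 0.77688 in⁴.

I_yy ≈ 0.777 in⁴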